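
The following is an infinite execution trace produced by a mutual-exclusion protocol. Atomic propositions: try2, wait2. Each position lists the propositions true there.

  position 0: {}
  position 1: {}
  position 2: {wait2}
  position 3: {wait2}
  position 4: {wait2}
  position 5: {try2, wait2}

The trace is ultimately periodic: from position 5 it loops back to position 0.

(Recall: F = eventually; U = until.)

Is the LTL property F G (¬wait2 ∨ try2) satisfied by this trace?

G (¬wait2 ∨ try2) is false at every position 0..5, so it never becomes true and F G (¬wait2 ∨ try2) fails.

No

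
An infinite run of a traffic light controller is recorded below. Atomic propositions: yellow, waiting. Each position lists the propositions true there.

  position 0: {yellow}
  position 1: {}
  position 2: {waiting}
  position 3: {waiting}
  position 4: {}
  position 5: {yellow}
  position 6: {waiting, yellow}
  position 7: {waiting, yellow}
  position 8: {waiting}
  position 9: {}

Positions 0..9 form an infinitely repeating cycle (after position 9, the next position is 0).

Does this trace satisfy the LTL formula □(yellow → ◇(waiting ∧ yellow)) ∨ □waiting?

Satisfied

yellow → ◇(waiting ∧ yellow) holds at every position 0..9, and those are all positions ever visited, so □(yellow → ◇(waiting ∧ yellow)) holds.
Positions where yellow holds: 0, 5, 6, 7.
Check ◇(waiting ∧ yellow) at each: 0→ok, 5→ok, 6→ok, 7→ok.
waiting must hold at every position from 0 onward. It fails at position 0, so □waiting is false.
At position 0: □(yellow → ◇(waiting ∧ yellow)) is true; □waiting is false; so □(yellow → ◇(waiting ∧ yellow)) ∨ □waiting is true.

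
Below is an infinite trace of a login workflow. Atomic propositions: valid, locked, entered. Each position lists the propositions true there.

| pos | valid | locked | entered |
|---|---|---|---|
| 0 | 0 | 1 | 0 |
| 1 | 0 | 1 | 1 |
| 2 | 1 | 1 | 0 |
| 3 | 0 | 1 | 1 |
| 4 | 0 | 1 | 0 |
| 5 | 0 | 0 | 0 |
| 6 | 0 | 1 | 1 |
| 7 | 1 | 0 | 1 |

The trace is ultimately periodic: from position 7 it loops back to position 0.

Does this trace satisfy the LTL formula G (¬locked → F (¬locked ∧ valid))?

¬locked → F (¬locked ∧ valid) holds at every position 0..7, and those are all positions ever visited, so G (¬locked → F (¬locked ∧ valid)) holds.
Positions where ¬locked holds: 5, 7.
Check F (¬locked ∧ valid) at each: 5→ok, 7→ok.

Holds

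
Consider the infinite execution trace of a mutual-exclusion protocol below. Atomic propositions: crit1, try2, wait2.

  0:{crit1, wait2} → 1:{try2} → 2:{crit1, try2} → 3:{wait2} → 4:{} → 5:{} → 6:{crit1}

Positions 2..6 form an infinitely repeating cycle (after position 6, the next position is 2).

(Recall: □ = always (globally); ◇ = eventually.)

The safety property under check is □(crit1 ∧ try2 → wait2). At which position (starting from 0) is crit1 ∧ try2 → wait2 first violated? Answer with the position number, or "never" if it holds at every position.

2

Check crit1 ∧ try2 → wait2 at each position in order: 0 ✓, 1 ✓.
At position 2 the labels are {crit1, try2}, so crit1 ∧ try2 → wait2 is false there. This is the first violation.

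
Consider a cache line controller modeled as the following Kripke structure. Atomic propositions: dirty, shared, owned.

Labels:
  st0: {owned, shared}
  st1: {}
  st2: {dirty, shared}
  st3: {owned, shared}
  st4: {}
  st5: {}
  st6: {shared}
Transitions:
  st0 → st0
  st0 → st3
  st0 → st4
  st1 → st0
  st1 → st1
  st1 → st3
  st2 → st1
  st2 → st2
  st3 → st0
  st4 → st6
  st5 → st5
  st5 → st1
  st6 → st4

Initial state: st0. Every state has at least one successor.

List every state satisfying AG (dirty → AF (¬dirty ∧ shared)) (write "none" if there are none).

{st0, st1, st3, st4, st5, st6}

States satisfying dirty → AF (¬dirty ∧ shared): {st0, st1, st3, st4, st5, st6}.
States satisfying AG (dirty → AF (¬dirty ∧ shared)): {st0, st1, st3, st4, st5, st6}.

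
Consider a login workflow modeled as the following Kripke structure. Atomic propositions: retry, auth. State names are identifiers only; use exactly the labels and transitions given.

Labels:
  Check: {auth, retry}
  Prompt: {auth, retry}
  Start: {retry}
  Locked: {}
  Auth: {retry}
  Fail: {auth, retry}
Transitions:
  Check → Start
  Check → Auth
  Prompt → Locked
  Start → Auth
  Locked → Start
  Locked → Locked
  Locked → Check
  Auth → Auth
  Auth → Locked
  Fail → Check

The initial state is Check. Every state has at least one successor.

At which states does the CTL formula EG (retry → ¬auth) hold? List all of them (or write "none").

{Start, Locked, Auth}

States satisfying retry → ¬auth: {Start, Locked, Auth}.
States satisfying EG (retry → ¬auth): {Start, Locked, Auth}.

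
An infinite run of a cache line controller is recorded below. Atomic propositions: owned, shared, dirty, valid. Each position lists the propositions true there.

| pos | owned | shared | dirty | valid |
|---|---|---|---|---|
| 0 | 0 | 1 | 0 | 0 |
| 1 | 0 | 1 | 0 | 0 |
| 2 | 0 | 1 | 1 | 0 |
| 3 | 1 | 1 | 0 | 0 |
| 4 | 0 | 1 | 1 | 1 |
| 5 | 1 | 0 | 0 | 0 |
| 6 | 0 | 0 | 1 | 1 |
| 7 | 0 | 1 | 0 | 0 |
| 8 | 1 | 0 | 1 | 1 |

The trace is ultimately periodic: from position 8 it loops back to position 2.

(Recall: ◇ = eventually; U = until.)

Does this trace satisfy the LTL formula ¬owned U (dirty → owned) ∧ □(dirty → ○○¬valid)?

Walking from position 0: dirty → owned first holds at position 0, and ¬owned holds at every earlier position along the way, so ¬owned U (dirty → owned) holds.
dirty → ○○¬valid must hold at every position from 0 onward. It fails at position 2, so □(dirty → ○○¬valid) is false.
Positions where dirty holds: 2, 4, 6, 8.
Check ○○¬valid at each: 2→fails, 4→fails, 6→fails, 8→ok.
At position 0: ¬owned U (dirty → owned) is true; □(dirty → ○○¬valid) is false; so ¬owned U (dirty → owned) ∧ □(dirty → ○○¬valid) is false.

Violated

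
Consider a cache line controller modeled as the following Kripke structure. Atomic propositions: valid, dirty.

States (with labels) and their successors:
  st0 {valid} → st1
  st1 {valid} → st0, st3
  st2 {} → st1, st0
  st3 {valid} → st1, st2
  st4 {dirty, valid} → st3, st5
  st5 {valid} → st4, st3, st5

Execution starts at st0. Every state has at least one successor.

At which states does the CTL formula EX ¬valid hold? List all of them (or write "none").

States satisfying ¬valid: {st2}.
States satisfying EX ¬valid: {st3}.

{st3}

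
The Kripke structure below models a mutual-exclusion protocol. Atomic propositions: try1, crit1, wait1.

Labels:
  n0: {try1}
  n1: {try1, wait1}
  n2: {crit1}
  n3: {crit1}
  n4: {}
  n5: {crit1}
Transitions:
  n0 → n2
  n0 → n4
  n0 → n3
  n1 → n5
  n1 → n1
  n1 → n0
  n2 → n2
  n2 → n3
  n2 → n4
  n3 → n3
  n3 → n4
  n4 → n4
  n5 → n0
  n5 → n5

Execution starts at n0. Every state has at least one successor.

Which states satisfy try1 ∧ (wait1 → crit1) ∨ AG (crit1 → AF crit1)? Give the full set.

{n0, n1, n2, n3, n4, n5}

States satisfying wait1 → crit1: {n0, n2, n3, n4, n5}.
States satisfying try1 ∧ (wait1 → crit1): {n0}.
States satisfying crit1 → AF crit1: {n0, n1, n2, n3, n4, n5}.
States satisfying AG (crit1 → AF crit1): {n0, n1, n2, n3, n4, n5}.
States satisfying try1 ∧ (wait1 → crit1) ∨ AG (crit1 → AF crit1): {n0, n1, n2, n3, n4, n5}.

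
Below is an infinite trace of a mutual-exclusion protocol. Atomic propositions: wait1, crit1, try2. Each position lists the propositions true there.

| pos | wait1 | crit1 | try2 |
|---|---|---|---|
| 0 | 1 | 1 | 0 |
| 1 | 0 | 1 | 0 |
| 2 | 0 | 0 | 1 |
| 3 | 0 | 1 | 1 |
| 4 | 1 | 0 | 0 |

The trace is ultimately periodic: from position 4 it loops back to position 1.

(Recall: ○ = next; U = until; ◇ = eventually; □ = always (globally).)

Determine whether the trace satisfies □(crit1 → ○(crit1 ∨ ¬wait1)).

crit1 → ○(crit1 ∨ ¬wait1) must hold at every position from 0 onward. It fails at position 3, so □(crit1 → ○(crit1 ∨ ¬wait1)) is false.
Positions where crit1 holds: 0, 1, 3.
Check ○(crit1 ∨ ¬wait1) at each: 0→ok, 1→ok, 3→fails.

Does not hold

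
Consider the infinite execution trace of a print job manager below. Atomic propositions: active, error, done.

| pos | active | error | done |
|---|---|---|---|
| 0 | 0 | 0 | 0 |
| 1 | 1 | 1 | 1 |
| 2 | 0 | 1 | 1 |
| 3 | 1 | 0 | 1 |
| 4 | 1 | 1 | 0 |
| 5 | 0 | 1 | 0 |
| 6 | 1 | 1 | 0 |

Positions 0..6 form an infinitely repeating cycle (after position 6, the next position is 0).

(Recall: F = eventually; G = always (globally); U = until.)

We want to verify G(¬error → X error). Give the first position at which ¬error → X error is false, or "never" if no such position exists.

¬error → X error holds at every position 0..6, and those are all the positions the trace ever visits, so the invariant G(¬error → X error) is never violated.

never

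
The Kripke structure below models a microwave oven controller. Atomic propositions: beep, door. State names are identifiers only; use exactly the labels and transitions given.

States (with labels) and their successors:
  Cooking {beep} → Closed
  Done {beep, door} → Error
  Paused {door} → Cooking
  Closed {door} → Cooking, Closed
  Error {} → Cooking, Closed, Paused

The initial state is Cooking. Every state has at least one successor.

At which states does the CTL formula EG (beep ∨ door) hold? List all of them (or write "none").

States satisfying beep ∨ door: {Cooking, Done, Paused, Closed}.
States satisfying EG (beep ∨ door): {Cooking, Paused, Closed}.

{Cooking, Paused, Closed}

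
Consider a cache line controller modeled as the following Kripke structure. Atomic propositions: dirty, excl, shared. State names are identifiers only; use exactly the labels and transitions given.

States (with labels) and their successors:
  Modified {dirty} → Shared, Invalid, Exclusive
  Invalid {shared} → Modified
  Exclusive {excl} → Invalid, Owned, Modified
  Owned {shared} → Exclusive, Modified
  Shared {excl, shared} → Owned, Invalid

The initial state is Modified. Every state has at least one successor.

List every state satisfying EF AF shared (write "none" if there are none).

States satisfying AF shared: {Invalid, Owned, Shared}.
States satisfying EF AF shared: {Modified, Invalid, Exclusive, Owned, Shared}.

{Modified, Invalid, Exclusive, Owned, Shared}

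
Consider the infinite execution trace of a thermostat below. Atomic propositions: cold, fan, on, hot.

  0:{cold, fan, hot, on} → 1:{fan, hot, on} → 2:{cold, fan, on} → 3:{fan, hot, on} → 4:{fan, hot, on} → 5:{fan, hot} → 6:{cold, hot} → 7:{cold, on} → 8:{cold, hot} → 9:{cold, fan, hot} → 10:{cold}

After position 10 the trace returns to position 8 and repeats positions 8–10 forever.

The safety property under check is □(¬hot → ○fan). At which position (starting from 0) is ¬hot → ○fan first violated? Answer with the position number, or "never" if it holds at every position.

Check ¬hot → ○fan at each position in order: 0 ✓, 1 ✓, 2 ✓, 3 ✓, 4 ✓, 5 ✓, 6 ✓.
At position 7 the labels are {cold, on} and the next position 8 has {cold, hot}, so ¬hot → ○fan is false there. This is the first violation.

7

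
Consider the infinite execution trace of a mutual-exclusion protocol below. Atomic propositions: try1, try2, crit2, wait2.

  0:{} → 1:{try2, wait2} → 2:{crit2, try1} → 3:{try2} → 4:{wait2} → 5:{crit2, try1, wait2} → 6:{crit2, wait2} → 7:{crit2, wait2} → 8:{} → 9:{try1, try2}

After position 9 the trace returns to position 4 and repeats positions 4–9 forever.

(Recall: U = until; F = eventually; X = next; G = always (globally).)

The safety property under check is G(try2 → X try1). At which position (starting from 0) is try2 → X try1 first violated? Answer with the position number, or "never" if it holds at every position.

3

Check try2 → X try1 at each position in order: 0 ✓, 1 ✓, 2 ✓.
At position 3 the labels are {try2} and the next position 4 has {wait2}, so try2 → X try1 is false there. This is the first violation.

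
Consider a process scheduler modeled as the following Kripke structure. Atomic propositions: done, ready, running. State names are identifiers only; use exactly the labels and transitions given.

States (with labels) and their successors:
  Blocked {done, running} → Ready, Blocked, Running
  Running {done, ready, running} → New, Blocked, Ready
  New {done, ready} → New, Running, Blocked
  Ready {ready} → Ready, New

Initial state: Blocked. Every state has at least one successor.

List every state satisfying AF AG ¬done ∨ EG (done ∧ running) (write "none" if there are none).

{Blocked, Running}

States satisfying AG ¬done: ∅.
States satisfying AF AG ¬done: ∅.
States satisfying done ∧ running: {Blocked, Running}.
States satisfying EG (done ∧ running): {Blocked, Running}.
States satisfying AF AG ¬done ∨ EG (done ∧ running): {Blocked, Running}.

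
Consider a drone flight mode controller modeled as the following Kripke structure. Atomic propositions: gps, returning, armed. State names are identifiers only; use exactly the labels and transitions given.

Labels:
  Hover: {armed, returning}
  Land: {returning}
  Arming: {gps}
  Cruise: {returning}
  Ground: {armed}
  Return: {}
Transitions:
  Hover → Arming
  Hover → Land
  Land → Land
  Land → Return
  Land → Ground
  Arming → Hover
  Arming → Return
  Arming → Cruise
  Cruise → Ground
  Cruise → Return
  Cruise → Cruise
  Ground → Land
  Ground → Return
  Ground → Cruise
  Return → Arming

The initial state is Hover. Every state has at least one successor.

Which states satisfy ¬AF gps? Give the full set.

{Hover, Land, Cruise, Ground}

States satisfying gps: {Arming}.
States satisfying AF gps: {Arming, Return}.
States satisfying ¬AF gps: {Hover, Land, Cruise, Ground}.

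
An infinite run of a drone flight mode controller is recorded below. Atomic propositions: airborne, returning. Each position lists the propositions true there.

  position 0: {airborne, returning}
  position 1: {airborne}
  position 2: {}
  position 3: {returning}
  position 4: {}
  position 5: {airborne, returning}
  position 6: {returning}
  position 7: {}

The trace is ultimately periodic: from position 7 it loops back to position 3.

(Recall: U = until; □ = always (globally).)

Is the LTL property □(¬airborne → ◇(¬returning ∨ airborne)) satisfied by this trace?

¬airborne → ◇(¬returning ∨ airborne) holds at every position 0..7, and those are all positions ever visited, so □(¬airborne → ◇(¬returning ∨ airborne)) holds.
Positions where ¬airborne holds: 2, 3, 4, 6, 7.
Check ◇(¬returning ∨ airborne) at each: 2→ok, 3→ok, 4→ok, 6→ok, 7→ok.

Holds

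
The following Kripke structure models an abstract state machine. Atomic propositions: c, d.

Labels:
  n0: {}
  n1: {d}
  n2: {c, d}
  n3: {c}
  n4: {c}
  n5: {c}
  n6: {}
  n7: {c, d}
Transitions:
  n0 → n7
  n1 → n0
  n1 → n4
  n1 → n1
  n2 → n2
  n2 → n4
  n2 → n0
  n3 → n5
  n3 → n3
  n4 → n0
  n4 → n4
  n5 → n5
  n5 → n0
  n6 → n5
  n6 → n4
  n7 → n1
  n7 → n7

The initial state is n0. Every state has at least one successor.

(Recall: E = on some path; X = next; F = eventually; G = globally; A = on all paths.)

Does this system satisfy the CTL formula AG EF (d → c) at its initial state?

States satisfying EF (d → c): {n0, n1, n2, n3, n4, n5, n6, n7}.
States satisfying AG EF (d → c): {n0, n1, n2, n3, n4, n5, n6, n7}.
Every state reachable from n0 satisfies EF (d → c).
n0 ∈ Sat(AG EF (d → c)).

Holds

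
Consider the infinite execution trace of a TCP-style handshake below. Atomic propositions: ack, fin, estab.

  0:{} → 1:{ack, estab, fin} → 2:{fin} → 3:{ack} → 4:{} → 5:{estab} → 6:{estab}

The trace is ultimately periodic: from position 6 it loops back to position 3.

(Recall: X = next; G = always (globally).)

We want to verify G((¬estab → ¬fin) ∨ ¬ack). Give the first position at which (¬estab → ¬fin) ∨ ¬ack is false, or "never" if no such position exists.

(¬estab → ¬fin) ∨ ¬ack holds at every position 0..6, and those are all the positions the trace ever visits, so the invariant G((¬estab → ¬fin) ∨ ¬ack) is never violated.

never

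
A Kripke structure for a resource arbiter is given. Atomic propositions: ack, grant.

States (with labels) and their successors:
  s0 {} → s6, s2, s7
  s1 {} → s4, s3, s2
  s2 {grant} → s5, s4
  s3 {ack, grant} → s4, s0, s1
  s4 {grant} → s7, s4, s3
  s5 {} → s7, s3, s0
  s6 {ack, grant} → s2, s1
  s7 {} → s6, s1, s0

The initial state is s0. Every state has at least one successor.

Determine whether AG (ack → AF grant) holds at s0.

Holds

States satisfying ack → AF grant: {s0, s1, s2, s3, s4, s5, s6, s7}.
States satisfying AG (ack → AF grant): {s0, s1, s2, s3, s4, s5, s6, s7}.
Every state reachable from s0 satisfies ack → AF grant.
s0 ∈ Sat(AG (ack → AF grant)).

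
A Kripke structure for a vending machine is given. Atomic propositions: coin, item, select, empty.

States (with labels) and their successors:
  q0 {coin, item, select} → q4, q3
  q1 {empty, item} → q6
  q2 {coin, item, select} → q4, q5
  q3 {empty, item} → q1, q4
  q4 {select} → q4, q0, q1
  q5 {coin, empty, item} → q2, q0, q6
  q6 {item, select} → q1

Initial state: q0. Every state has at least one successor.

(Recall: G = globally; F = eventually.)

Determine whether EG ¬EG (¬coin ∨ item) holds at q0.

States satisfying ¬EG (¬coin ∨ item): ∅.
States satisfying EG ¬EG (¬coin ∨ item): ∅.
No suitable path/successor from q0 witnesses the formula.
q0 ∉ Sat(EG ¬EG (¬coin ∨ item)).

Does not hold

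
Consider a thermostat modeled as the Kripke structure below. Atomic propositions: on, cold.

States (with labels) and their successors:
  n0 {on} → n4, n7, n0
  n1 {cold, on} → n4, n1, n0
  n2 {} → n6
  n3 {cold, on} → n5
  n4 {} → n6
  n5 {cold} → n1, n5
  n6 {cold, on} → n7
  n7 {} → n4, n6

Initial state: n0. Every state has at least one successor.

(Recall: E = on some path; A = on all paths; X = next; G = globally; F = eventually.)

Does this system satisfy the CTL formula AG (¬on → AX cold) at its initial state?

Does not hold

States satisfying ¬on → AX cold: {n0, n1, n2, n3, n4, n5, n6}.
States satisfying AG (¬on → AX cold): ∅.
n7 is reachable from n0 and violates ¬on → AX cold, so AG fails at n0.
n0 ∉ Sat(AG (¬on → AX cold)).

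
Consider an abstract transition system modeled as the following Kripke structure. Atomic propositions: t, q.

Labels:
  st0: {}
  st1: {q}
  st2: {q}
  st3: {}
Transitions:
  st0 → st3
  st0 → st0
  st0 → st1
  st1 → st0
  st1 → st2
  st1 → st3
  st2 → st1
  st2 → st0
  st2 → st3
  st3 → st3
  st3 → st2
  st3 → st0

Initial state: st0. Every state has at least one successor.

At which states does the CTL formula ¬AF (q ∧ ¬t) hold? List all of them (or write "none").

{st0, st3}

States satisfying q ∧ ¬t: {st1, st2}.
States satisfying AF (q ∧ ¬t): {st1, st2}.
States satisfying ¬AF (q ∧ ¬t): {st0, st3}.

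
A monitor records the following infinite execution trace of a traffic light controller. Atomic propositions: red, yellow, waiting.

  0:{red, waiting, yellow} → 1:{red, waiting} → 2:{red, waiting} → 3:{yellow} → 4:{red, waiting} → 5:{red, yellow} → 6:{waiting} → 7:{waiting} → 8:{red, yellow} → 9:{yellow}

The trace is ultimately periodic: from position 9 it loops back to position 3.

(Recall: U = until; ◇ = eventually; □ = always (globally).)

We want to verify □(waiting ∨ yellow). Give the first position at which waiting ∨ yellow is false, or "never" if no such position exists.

never

waiting ∨ yellow holds at every position 0..9, and those are all the positions the trace ever visits, so the invariant □(waiting ∨ yellow) is never violated.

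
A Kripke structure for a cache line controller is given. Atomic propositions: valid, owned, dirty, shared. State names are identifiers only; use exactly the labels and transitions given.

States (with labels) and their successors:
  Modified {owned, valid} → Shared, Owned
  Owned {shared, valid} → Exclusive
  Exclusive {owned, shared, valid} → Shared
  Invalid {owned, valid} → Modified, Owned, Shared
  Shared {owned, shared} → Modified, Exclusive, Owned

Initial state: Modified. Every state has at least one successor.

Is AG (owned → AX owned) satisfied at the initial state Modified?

States satisfying owned → AX owned: {Owned, Exclusive}.
States satisfying AG (owned → AX owned): ∅.
Modified is reachable from Modified and violates owned → AX owned, so AG fails at Modified.
Modified ∉ Sat(AG (owned → AX owned)).

Violated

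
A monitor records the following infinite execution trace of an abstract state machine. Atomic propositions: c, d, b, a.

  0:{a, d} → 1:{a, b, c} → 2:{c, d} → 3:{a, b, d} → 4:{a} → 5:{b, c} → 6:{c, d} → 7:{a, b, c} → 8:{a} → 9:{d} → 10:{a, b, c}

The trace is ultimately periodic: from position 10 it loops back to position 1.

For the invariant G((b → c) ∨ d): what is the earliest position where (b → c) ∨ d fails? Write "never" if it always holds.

(b → c) ∨ d holds at every position 0..10, and those are all the positions the trace ever visits, so the invariant G((b → c) ∨ d) is never violated.

never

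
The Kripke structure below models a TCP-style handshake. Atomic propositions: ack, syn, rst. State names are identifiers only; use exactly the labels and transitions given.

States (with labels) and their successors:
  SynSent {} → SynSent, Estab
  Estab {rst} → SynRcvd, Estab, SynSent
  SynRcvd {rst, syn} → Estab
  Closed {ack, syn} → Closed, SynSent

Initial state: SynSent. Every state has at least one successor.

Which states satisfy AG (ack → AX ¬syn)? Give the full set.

States satisfying ack → AX ¬syn: {SynSent, Estab, SynRcvd}.
States satisfying AG (ack → AX ¬syn): {SynSent, Estab, SynRcvd}.

{SynSent, Estab, SynRcvd}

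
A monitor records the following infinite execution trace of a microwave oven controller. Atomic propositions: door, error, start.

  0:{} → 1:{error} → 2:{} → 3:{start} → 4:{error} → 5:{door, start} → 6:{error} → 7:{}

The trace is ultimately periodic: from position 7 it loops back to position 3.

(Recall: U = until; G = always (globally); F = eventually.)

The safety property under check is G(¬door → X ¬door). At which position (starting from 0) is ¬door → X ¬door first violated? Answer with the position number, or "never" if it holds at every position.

Check ¬door → X ¬door at each position in order: 0 ✓, 1 ✓, 2 ✓, 3 ✓.
At position 4 the labels are {error} and the next position 5 has {door, start}, so ¬door → X ¬door is false there. This is the first violation.

4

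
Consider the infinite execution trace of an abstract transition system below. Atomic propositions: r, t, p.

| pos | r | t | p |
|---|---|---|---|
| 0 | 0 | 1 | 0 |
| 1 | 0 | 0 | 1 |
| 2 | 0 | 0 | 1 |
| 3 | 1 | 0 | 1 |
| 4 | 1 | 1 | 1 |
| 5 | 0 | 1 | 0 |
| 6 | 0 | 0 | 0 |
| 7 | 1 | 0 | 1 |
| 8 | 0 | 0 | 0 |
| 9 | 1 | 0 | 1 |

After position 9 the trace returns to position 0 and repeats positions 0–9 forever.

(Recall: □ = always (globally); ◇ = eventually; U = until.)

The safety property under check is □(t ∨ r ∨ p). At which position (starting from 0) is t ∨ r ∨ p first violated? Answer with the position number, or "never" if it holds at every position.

6

Check t ∨ r ∨ p at each position in order: 0 ✓, 1 ✓, 2 ✓, 3 ✓, 4 ✓, 5 ✓.
At position 6 the labels are {}, so t ∨ r ∨ p is false there. This is the first violation.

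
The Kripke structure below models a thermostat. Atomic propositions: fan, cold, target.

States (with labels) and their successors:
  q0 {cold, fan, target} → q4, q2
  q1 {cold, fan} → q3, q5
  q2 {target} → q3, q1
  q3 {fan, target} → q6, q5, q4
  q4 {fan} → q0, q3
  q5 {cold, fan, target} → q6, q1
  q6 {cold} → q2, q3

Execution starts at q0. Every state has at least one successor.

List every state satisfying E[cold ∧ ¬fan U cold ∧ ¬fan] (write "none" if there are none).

States satisfying cold ∧ ¬fan: {q6}.
States satisfying E[cold ∧ ¬fan U cold ∧ ¬fan]: {q6}.

{q6}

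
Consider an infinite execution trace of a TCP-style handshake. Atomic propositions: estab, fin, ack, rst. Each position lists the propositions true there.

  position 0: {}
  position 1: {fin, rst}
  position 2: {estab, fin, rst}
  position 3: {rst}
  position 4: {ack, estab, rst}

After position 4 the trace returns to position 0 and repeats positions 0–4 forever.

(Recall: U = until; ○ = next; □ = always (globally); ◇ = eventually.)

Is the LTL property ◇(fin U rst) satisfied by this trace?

Satisfied

fin U rst holds at position 1, which is reachable from 0, so ◇(fin U rst) holds.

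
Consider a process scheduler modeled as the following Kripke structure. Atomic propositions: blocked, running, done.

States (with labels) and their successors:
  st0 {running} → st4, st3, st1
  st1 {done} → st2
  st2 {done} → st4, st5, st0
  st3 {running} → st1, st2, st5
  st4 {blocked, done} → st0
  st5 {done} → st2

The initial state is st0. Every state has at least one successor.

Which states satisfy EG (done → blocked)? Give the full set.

{st0, st4}

States satisfying done → blocked: {st0, st3, st4}.
States satisfying EG (done → blocked): {st0, st4}.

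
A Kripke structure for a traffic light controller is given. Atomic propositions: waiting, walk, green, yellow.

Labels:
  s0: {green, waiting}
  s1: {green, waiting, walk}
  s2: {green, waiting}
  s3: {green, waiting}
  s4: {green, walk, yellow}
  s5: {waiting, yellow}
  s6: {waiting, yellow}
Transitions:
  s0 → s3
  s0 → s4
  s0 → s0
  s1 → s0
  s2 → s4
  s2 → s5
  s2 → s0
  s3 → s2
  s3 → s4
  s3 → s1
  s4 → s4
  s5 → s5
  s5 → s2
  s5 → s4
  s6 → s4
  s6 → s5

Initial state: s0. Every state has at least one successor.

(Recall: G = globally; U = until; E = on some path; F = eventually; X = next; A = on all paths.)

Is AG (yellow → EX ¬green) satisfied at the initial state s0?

Violated

States satisfying yellow → EX ¬green: {s0, s1, s2, s3, s5, s6}.
States satisfying AG (yellow → EX ¬green): ∅.
s4 is reachable from s0 and violates yellow → EX ¬green, so AG fails at s0.
s0 ∉ Sat(AG (yellow → EX ¬green)).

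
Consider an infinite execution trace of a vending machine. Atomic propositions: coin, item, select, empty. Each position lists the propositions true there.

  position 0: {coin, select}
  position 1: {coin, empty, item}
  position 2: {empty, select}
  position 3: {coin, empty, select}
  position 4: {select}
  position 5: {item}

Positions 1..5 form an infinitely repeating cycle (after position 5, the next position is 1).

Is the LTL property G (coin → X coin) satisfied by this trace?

Does not hold

coin → X coin must hold at every position from 0 onward. It fails at position 1, so G (coin → X coin) is false.
Positions where coin holds: 0, 1, 3.
Check X coin at each: 0→ok, 1→fails, 3→fails.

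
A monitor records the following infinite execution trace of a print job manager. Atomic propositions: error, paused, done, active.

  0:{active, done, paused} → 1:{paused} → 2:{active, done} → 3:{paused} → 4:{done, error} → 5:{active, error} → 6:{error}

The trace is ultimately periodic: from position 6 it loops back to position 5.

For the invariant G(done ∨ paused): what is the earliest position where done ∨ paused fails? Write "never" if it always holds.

5

Check done ∨ paused at each position in order: 0 ✓, 1 ✓, 2 ✓, 3 ✓, 4 ✓.
At position 5 the labels are {active, error}, so done ∨ paused is false there. This is the first violation.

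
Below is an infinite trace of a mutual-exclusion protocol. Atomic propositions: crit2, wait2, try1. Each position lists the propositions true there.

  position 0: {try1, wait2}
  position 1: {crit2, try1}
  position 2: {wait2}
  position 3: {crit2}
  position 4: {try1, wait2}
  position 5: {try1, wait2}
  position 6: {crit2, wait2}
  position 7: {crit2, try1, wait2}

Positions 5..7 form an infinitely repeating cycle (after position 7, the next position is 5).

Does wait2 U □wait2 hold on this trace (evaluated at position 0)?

Walking from position 0: at position 1, □wait2 has not yet held and wait2 fails, so wait2 U □wait2 is false.

No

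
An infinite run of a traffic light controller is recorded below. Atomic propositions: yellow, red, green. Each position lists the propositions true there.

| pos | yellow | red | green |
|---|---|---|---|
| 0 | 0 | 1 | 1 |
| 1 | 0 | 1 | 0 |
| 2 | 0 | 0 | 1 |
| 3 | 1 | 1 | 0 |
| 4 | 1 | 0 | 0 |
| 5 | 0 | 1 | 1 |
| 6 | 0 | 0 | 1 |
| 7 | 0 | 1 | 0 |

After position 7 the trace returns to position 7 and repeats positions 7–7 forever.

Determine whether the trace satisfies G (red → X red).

Does not hold

red → X red must hold at every position from 0 onward. It fails at position 1, so G (red → X red) is false.
Positions where red holds: 0, 1, 3, 5, 7.
Check X red at each: 0→ok, 1→fails, 3→fails, 5→fails, 7→ok.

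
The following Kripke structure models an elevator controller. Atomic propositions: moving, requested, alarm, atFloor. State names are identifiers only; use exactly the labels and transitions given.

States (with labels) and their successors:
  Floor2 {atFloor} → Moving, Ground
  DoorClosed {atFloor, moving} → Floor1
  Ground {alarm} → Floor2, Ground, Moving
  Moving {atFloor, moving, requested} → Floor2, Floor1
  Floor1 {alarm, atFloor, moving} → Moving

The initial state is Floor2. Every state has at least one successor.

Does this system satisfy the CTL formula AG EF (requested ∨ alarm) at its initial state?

Yes

States satisfying EF (requested ∨ alarm): {Floor2, DoorClosed, Ground, Moving, Floor1}.
States satisfying AG EF (requested ∨ alarm): {Floor2, DoorClosed, Ground, Moving, Floor1}.
Every state reachable from Floor2 satisfies EF (requested ∨ alarm).
Floor2 ∈ Sat(AG EF (requested ∨ alarm)).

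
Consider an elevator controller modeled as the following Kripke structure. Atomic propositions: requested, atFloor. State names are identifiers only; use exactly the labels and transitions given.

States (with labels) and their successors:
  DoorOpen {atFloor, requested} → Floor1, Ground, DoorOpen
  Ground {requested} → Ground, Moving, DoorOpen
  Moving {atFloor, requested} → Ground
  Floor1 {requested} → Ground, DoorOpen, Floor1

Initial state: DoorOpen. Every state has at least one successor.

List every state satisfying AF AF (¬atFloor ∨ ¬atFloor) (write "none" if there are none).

States satisfying AF (¬atFloor ∨ ¬atFloor): {Ground, Moving, Floor1}.
States satisfying AF AF (¬atFloor ∨ ¬atFloor): {Ground, Moving, Floor1}.

{Ground, Moving, Floor1}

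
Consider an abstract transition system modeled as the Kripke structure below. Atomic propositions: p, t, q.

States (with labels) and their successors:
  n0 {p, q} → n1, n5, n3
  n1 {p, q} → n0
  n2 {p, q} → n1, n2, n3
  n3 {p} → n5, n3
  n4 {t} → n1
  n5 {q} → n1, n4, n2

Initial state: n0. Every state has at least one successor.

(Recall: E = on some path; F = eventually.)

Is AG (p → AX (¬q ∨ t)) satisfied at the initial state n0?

States satisfying p → AX (¬q ∨ t): {n4, n5}.
States satisfying AG (p → AX (¬q ∨ t)): ∅.
n0 is reachable from n0 and violates p → AX (¬q ∨ t), so AG fails at n0.
n0 ∉ Sat(AG (p → AX (¬q ∨ t))).

Violated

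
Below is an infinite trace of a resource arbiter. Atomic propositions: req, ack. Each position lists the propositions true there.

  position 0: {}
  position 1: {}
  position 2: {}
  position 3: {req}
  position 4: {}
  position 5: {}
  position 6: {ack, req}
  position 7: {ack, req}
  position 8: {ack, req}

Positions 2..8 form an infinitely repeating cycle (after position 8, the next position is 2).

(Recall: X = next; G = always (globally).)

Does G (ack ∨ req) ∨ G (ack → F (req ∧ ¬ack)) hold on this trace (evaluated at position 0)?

Holds

ack ∨ req must hold at every position from 0 onward. It fails at position 0, so G (ack ∨ req) is false.
ack → F (req ∧ ¬ack) holds at every position 0..8, and those are all positions ever visited, so G (ack → F (req ∧ ¬ack)) holds.
Positions where ack holds: 6, 7, 8.
Check F (req ∧ ¬ack) at each: 6→ok, 7→ok, 8→ok.
At position 0: G (ack ∨ req) is false; G (ack → F (req ∧ ¬ack)) is true; so G (ack ∨ req) ∨ G (ack → F (req ∧ ¬ack)) is true.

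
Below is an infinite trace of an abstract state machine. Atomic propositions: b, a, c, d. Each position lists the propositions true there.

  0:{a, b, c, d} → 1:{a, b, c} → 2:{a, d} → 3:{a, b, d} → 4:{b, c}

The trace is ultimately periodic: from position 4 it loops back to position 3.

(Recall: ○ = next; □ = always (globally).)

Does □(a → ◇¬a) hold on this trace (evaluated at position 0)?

a → ◇¬a holds at every position 0..4, and those are all positions ever visited, so □(a → ◇¬a) holds.
Positions where a holds: 0, 1, 2, 3.
Check ◇¬a at each: 0→ok, 1→ok, 2→ok, 3→ok.

Satisfied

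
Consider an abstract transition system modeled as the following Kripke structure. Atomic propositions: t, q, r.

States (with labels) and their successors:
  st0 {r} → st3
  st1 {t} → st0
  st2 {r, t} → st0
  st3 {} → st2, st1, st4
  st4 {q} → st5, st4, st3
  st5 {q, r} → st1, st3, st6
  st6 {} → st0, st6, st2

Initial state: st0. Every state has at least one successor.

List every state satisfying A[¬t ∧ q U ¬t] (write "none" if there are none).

States satisfying ¬t ∧ q: {st4, st5}.
States satisfying ¬t: {st0, st3, st4, st5, st6}.
States satisfying A[¬t ∧ q U ¬t]: {st0, st3, st4, st5, st6}.

{st0, st3, st4, st5, st6}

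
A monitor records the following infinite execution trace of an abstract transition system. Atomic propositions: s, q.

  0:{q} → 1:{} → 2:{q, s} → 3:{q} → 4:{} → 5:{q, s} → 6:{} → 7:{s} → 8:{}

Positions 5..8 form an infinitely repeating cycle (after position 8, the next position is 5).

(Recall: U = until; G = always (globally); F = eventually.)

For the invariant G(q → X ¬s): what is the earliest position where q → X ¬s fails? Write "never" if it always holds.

never

q → X ¬s holds at every position 0..8, and those are all the positions the trace ever visits, so the invariant G(q → X ¬s) is never violated.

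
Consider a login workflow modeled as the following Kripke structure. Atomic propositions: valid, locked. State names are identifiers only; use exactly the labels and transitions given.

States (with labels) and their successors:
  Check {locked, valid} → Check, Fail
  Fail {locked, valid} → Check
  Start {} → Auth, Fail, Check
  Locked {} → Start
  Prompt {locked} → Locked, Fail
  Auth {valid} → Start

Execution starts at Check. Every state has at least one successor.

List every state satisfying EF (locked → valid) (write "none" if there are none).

States satisfying locked → valid: {Check, Fail, Start, Locked, Auth}.
States satisfying EF (locked → valid): {Check, Fail, Start, Locked, Prompt, Auth}.

{Check, Fail, Start, Locked, Prompt, Auth}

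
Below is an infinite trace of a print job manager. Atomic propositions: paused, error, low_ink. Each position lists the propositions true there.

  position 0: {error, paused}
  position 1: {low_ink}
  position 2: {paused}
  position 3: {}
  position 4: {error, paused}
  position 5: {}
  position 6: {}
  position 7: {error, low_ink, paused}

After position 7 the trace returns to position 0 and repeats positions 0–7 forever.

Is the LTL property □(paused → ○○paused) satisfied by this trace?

paused → ○○paused must hold at every position from 0 onward. It fails at position 4, so □(paused → ○○paused) is false.
Positions where paused holds: 0, 2, 4, 7.
Check ○○paused at each: 0→ok, 2→ok, 4→fails, 7→fails.

Violated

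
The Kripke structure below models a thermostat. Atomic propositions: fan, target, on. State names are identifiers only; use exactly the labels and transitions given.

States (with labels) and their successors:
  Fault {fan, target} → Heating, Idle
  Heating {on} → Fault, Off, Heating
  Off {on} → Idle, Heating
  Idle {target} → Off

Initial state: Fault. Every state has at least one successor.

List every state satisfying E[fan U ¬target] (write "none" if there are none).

{Fault, Heating, Off}

States satisfying fan: {Fault}.
States satisfying ¬target: {Heating, Off}.
States satisfying E[fan U ¬target]: {Fault, Heating, Off}.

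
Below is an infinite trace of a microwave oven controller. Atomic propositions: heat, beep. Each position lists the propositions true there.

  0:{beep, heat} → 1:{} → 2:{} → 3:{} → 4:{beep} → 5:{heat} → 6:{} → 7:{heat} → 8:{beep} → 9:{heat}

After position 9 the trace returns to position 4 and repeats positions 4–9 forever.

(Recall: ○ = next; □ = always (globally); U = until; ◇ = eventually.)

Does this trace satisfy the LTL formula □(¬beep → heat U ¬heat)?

¬beep → heat U ¬heat holds at every position 0..9, and those are all positions ever visited, so □(¬beep → heat U ¬heat) holds.
Positions where ¬beep holds: 1, 2, 3, 5, 6, 7, 9.
Check heat U ¬heat at each: 1→ok, 2→ok, 3→ok, 5→ok, 6→ok, 7→ok, 9→ok.

Satisfied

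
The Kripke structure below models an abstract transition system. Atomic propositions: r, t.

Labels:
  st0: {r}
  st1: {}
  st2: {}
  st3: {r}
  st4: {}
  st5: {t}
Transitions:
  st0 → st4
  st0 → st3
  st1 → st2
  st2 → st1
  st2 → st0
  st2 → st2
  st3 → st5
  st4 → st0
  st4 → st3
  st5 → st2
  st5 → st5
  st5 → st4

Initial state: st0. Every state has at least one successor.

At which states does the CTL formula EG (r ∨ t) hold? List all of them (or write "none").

States satisfying r ∨ t: {st0, st3, st5}.
States satisfying EG (r ∨ t): {st0, st3, st5}.

{st0, st3, st5}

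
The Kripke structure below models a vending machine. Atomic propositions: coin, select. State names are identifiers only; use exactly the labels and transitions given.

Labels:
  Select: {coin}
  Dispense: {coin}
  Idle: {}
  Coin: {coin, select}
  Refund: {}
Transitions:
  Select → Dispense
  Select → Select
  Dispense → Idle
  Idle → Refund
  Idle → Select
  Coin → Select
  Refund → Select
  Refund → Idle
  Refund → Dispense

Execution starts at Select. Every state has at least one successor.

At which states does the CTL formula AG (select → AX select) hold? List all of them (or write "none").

States satisfying select → AX select: {Select, Dispense, Idle, Refund}.
States satisfying AG (select → AX select): {Select, Dispense, Idle, Refund}.

{Select, Dispense, Idle, Refund}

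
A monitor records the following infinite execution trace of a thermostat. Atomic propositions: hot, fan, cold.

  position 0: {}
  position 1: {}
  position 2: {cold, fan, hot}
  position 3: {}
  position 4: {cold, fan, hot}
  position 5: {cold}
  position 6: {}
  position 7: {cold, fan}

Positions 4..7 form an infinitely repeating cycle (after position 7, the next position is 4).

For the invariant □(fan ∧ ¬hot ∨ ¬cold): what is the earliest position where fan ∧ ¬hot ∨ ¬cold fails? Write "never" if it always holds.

2

Check fan ∧ ¬hot ∨ ¬cold at each position in order: 0 ✓, 1 ✓.
At position 2 the labels are {cold, fan, hot}, so fan ∧ ¬hot ∨ ¬cold is false there. This is the first violation.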